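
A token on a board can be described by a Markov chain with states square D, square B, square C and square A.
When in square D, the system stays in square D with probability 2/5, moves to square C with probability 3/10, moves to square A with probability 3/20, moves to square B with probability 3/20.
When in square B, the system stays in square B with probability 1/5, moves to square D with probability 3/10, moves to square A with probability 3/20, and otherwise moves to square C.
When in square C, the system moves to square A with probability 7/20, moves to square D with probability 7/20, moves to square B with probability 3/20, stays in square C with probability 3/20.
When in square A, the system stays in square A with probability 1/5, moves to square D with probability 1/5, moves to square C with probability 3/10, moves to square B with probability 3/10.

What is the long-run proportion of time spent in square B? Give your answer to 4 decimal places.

0.1918

Let the stationary distribution be π with π = πP and π_1 + π_2 + π_3 + π_4 = 1.
π_1 = 0.4·π_1 + 0.3·π_2 + 0.35·π_3 + 0.2·π_4
π_2 = 0.15·π_1 + 0.2·π_2 + 0.15·π_3 + 0.3·π_4
π_3 = 0.3·π_1 + 0.35·π_2 + 0.15·π_3 + 0.3·π_4
Solving with the normalization constraint gives π = (0.3244, 0.1918, 0.2692, 0.2146).
So the stationary probability of square B is 0.1918.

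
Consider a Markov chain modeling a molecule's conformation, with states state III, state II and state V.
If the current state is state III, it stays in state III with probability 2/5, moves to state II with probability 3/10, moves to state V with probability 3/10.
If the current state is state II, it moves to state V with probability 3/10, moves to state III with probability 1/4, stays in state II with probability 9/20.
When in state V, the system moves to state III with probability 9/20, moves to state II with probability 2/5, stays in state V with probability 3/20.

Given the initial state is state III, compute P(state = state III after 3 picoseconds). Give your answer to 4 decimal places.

0.3565

Propagate the distribution vector 3 picoseconds from state III.
After 0 picoseconds: (1.0000, 0.0000, 0.0000)
After 1 picosecond: (0.4000, 0.3000, 0.3000)
After 2 picoseconds: (0.3700, 0.3750, 0.2550)
After 3 picoseconds: (0.3565, 0.3818, 0.2618)
P(in state III after 3 picoseconds) = 0.3565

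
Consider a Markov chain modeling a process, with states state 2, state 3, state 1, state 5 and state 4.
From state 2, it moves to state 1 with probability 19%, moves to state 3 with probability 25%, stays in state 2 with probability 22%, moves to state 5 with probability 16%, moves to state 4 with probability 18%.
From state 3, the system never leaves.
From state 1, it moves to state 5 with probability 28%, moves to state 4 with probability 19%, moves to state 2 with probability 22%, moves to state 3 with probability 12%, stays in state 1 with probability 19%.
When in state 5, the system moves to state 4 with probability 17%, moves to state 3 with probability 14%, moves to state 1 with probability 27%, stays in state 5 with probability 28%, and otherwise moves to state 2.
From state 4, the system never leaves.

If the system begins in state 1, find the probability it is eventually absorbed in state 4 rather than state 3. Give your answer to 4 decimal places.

Let h(s) be the probability of absorption at state 4 starting from transient state s. Then h(state 4) = 1 and h(state 3) = 0. By first-step analysis:
h(state 2) = 0.22·h(state 2) + 0.25·0 + 0.19·h(state 1) + 0.16·h(state 5) + 0.18·1
h(state 1) = 0.22·h(state 2) + 0.12·0 + 0.19·h(state 1) + 0.28·h(state 5) + 0.19·1
h(state 5) = 0.14·h(state 2) + 0.14·0 + 0.27·h(state 1) + 0.28·h(state 5) + 0.17·1
Solving: h(state 2) = 0.4736, h(state 1) = 0.5477, h(state 5) = 0.5336.
Starting from state 1, the probability is 0.5477.

0.5477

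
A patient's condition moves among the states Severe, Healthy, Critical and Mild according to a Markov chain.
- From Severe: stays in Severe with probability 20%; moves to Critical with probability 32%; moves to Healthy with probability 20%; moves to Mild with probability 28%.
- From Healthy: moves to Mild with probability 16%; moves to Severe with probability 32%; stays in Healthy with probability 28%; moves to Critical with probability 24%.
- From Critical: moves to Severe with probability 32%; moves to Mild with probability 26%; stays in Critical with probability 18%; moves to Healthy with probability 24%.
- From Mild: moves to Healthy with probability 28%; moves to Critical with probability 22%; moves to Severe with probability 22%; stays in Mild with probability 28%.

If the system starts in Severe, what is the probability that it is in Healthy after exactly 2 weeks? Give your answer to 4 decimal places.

0.2512

Propagate the distribution vector 2 weeks from Severe.
After 0 weeks: (1.0000, 0.0000, 0.0000, 0.0000)
After 1 week: (0.2000, 0.2000, 0.3200, 0.2800)
After 2 weeks: (0.2680, 0.2512, 0.2312, 0.2496)
P(in Healthy after 2 weeks) = 0.2512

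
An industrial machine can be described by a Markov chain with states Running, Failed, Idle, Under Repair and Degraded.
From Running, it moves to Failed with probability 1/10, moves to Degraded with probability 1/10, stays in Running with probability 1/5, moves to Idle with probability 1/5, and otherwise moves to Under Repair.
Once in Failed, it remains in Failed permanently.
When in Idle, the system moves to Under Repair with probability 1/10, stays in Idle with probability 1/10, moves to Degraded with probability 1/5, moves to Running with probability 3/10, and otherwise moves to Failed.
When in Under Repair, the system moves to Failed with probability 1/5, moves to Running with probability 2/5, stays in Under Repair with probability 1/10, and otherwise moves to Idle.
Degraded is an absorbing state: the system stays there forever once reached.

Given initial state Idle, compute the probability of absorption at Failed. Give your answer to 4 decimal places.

Let h(s) be the probability of absorption at Failed starting from transient state s. Then h(Failed) = 1 and h(Degraded) = 0. By first-step analysis:
h(Running) = 0.2·h(Running) + 0.1·1 + 0.2·h(Idle) + 0.4·h(Under Repair) + 0.1·0
h(Idle) = 0.3·h(Running) + 0.3·1 + 0.1·h(Idle) + 0.1·h(Under Repair) + 0.2·0
h(Under Repair) = 0.4·h(Running) + 0.2·1 + 0.3·h(Idle) + 0.1·h(Under Repair)
Solving: h(Running) = 0.6387, h(Idle) = 0.6257, h(Under Repair) = 0.7147.
Starting from Idle, the probability is 0.6257.

0.6257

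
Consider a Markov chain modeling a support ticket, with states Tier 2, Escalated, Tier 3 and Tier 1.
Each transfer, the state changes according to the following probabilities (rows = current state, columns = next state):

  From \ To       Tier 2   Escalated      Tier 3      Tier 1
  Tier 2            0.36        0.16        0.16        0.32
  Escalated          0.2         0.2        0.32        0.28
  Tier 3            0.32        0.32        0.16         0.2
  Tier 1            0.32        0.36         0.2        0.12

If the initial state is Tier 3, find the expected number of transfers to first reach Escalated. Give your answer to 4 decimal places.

3.6290

Let t(s) be the expected number of transfers to first reach Escalated from state s, with t(Escalated) = 0. Conditioning on the first transfer:
t(Tier 2) = 1 + 0.36·t(Tier 2) + 0.16·t(Tier 3) + 0.32·t(Tier 1)
t(Tier 3) = 1 + 0.32·t(Tier 2) + 0.16·t(Tier 3) + 0.2·t(Tier 1)
t(Tier 1) = 1 + 0.32·t(Tier 2) + 0.2·t(Tier 3) + 0.12·t(Tier 1)
Solving: t(Tier 2) = 4.2171, t(Tier 3) = 3.6290, t(Tier 1) = 3.4946.
Expected transfers from Tier 3 to Escalated: 3.6290.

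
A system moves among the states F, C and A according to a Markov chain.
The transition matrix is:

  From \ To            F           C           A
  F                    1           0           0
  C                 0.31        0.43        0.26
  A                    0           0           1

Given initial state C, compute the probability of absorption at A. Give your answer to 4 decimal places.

0.4561

Let h(s) be the probability of absorption at A starting from transient state s. Then h(A) = 1 and h(F) = 0. By first-step analysis:
h(C) = 0.31·0 + 0.43·h(C) + 0.26·1
Solving: h(C) = 0.4561.
Starting from C, the probability is 0.4561.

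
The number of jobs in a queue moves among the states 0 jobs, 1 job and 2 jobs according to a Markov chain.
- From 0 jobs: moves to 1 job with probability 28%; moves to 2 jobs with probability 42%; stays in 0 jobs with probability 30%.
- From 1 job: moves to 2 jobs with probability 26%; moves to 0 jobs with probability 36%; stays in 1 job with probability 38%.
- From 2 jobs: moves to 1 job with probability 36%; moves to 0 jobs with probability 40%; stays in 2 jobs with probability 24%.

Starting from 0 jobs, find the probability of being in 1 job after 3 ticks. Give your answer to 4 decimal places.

Propagate the distribution vector 3 ticks from 0 jobs.
After 0 ticks: (1.0000, 0.0000, 0.0000)
After 1 tick: (0.3000, 0.2800, 0.4200)
After 2 ticks: (0.3588, 0.3416, 0.2996)
After 3 ticks: (0.3505, 0.3381, 0.3114)
P(in 1 job after 3 ticks) = 0.3381

0.3381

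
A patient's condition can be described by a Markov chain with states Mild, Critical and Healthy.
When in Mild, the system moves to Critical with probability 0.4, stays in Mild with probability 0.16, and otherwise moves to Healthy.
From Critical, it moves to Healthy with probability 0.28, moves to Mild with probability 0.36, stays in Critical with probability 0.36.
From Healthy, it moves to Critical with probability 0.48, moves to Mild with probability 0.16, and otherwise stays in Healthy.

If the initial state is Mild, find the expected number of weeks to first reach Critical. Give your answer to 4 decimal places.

2.3116

Let t(s) be the expected number of weeks to first reach Critical from state s, with t(Critical) = 0. Conditioning on the first week:
t(Mild) = 1 + 0.16·t(Mild) + 0.44·t(Healthy)
t(Healthy) = 1 + 0.16·t(Mild) + 0.36·t(Healthy)
Solving: t(Mild) = 2.3116, t(Healthy) = 2.1404.
Expected weeks from Mild to Critical: 2.3116.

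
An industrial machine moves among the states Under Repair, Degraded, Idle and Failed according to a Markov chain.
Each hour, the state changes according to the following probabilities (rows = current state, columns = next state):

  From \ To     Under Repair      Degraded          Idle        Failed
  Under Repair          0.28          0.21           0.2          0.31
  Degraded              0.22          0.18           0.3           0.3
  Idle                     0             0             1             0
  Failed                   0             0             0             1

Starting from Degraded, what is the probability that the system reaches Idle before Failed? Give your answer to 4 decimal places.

Let h(s) be the probability of absorption at Idle starting from transient state s. Then h(Idle) = 1 and h(Failed) = 0. By first-step analysis:
h(Under Repair) = 0.28·h(Under Repair) + 0.21·h(Degraded) + 0.2·1 + 0.31·0
h(Degraded) = 0.22·h(Under Repair) + 0.18·h(Degraded) + 0.3·1 + 0.3·0
Solving: h(Under Repair) = 0.4171, h(Degraded) = 0.4778.
Starting from Degraded, the probability is 0.4778.

0.4778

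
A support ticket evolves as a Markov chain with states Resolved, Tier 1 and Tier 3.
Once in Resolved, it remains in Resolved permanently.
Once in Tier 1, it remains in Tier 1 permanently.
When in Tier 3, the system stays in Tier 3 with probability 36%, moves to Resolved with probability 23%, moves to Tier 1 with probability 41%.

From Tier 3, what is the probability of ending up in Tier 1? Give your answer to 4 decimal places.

0.6406

Let h(s) be the probability of absorption at Tier 1 starting from transient state s. Then h(Tier 1) = 1 and h(Resolved) = 0. By first-step analysis:
h(Tier 3) = 0.23·0 + 0.41·1 + 0.36·h(Tier 3)
Solving: h(Tier 3) = 0.6406.
Starting from Tier 3, the probability is 0.6406.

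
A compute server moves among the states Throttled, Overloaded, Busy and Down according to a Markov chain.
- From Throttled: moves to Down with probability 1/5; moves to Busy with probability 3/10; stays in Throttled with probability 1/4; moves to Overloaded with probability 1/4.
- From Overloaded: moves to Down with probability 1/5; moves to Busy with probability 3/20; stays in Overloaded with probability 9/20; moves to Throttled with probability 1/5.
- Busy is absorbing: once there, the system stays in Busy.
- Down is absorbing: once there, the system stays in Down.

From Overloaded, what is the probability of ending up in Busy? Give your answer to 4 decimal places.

0.4759

Let h(s) be the probability of absorption at Busy starting from transient state s. Then h(Busy) = 1 and h(Down) = 0. By first-step analysis:
h(Throttled) = 0.25·h(Throttled) + 0.25·h(Overloaded) + 0.3·1 + 0.2·0
h(Overloaded) = 0.2·h(Throttled) + 0.45·h(Overloaded) + 0.15·1 + 0.2·0
Solving: h(Throttled) = 0.5586, h(Overloaded) = 0.4759.
Starting from Overloaded, the probability is 0.4759.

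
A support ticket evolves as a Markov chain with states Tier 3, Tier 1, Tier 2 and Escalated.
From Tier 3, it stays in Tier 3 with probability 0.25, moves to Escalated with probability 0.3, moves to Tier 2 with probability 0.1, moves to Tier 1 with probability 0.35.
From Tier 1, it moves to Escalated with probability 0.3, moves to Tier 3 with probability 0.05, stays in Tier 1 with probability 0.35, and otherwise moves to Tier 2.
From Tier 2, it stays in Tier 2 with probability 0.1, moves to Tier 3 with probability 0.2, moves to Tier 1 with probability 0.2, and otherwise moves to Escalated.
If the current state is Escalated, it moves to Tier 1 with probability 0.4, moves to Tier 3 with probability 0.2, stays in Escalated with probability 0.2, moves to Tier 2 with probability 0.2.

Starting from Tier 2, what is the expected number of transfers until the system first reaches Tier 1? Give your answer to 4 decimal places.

Let t(s) be the expected number of transfers to first reach Tier 1 from state s, with t(Tier 1) = 0. Conditioning on the first transfer:
t(Tier 3) = 1 + 0.25·t(Tier 3) + 0.1·t(Tier 2) + 0.3·t(Escalated)
t(Tier 2) = 1 + 0.2·t(Tier 3) + 0.1·t(Tier 2) + 0.5·t(Escalated)
t(Escalated) = 1 + 0.2·t(Tier 3) + 0.2·t(Tier 2) + 0.2·t(Escalated)
Solving: t(Tier 3) = 2.8954, t(Tier 2) = 3.3110, t(Escalated) = 2.8016.
Expected transfers from Tier 2 to Tier 1: 3.3110.

3.3110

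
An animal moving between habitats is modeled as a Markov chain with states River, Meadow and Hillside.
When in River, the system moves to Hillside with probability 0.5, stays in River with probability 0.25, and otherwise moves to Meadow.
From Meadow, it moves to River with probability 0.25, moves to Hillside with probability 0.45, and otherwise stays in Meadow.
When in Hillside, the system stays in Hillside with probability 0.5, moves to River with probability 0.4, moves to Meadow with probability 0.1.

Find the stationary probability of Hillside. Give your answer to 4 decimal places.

0.4907

Let the stationary distribution be π with π = πP and π_1 + π_2 + π_3 = 1.
π_1 = 0.25·π_1 + 0.25·π_2 + 0.4·π_3
π_2 = 0.25·π_1 + 0.3·π_2 + 0.1·π_3
Solving with the normalization constraint gives π = (0.3236, 0.1857, 0.4907).
So the stationary probability of Hillside is 0.4907.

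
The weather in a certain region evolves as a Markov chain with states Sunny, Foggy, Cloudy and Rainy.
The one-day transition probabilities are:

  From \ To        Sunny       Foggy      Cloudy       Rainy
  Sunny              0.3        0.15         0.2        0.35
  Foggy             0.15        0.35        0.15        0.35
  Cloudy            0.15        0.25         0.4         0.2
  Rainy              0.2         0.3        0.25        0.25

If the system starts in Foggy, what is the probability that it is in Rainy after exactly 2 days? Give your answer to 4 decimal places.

Propagate the distribution vector 2 days from Foggy.
After 0 days: (0.0000, 1.0000, 0.0000, 0.0000)
After 1 day: (0.1500, 0.3500, 0.1500, 0.3500)
After 2 days: (0.1900, 0.2875, 0.2300, 0.2925)
P(in Rainy after 2 days) = 0.2925

0.2925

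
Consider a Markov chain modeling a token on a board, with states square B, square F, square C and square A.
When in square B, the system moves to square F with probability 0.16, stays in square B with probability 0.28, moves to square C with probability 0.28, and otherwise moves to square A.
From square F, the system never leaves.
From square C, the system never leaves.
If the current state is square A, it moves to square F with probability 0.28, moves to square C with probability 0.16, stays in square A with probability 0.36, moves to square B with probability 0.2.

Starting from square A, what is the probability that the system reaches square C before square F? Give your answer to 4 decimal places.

Let h(s) be the probability of absorption at square C starting from transient state s. Then h(square C) = 1 and h(square F) = 0. By first-step analysis:
h(square B) = 0.28·h(square B) + 0.16·0 + 0.28·1 + 0.28·h(square A)
h(square A) = 0.2·h(square B) + 0.28·0 + 0.16·1 + 0.36·h(square A)
Solving: h(square B) = 0.5534, h(square A) = 0.4229.
Starting from square A, the probability is 0.4229.

0.4229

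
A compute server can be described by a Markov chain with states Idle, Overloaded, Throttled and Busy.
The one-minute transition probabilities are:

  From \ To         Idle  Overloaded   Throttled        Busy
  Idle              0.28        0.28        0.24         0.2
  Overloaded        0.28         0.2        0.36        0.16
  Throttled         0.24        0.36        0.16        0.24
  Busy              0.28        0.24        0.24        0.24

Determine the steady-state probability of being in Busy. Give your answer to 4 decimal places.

0.2076

Let the stationary distribution be π with π = πP and π_1 + π_2 + π_3 + π_4 = 1.
π_1 = 0.28·π_1 + 0.28·π_2 + 0.24·π_3 + 0.28·π_4
π_2 = 0.28·π_1 + 0.2·π_2 + 0.36·π_3 + 0.24·π_4
π_3 = 0.24·π_1 + 0.36·π_2 + 0.16·π_3 + 0.24·π_4
Solving with the normalization constraint gives π = (0.2699, 0.2703, 0.2523, 0.2076).
So the stationary probability of Busy is 0.2076.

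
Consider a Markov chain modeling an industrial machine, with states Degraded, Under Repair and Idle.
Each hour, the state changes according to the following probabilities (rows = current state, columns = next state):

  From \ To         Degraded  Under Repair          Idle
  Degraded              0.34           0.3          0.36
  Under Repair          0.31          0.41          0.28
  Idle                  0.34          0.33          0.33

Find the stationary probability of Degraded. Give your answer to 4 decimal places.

Let the stationary distribution be π with π = πP and π_1 + π_2 + π_3 = 1.
π_1 = 0.34·π_1 + 0.31·π_2 + 0.34·π_3
π_2 = 0.3·π_1 + 0.41·π_2 + 0.33·π_3
Solving with the normalization constraint gives π = (0.3296, 0.3479, 0.3225).
So the stationary probability of Degraded is 0.3296.

0.3296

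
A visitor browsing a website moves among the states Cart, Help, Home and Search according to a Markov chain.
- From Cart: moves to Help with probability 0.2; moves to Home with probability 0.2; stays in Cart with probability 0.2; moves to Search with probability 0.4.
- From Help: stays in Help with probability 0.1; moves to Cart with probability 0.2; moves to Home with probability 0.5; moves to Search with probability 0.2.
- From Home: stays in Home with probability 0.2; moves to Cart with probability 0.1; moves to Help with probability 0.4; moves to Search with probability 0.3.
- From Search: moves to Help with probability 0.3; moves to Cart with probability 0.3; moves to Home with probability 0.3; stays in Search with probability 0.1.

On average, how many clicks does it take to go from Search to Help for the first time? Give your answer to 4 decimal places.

Let t(s) be the expected number of clicks to first reach Help from state s, with t(Help) = 0. Conditioning on the first click:
t(Cart) = 1 + 0.2·t(Cart) + 0.2·t(Home) + 0.4·t(Search)
t(Home) = 1 + 0.1·t(Cart) + 0.2·t(Home) + 0.3·t(Search)
t(Search) = 1 + 0.3·t(Cart) + 0.3·t(Home) + 0.1·t(Search)
Solving: t(Cart) = 3.6389, t(Home) = 2.9444, t(Search) = 3.3056.
Expected clicks from Search to Help: 3.3056.

3.3056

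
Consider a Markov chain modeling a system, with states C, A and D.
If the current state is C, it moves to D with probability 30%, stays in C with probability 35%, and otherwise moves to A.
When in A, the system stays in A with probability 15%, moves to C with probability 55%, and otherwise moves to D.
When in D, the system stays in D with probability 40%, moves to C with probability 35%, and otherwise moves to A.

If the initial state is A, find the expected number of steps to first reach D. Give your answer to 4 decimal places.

3.3333

Let t(s) be the expected number of steps to first reach D from state s, with t(D) = 0. Conditioning on the first step:
t(C) = 1 + 0.35·t(C) + 0.35·t(A)
t(A) = 1 + 0.55·t(C) + 0.15·t(A)
Solving: t(C) = 3.3333, t(A) = 3.3333.
Expected steps from A to D: 3.3333.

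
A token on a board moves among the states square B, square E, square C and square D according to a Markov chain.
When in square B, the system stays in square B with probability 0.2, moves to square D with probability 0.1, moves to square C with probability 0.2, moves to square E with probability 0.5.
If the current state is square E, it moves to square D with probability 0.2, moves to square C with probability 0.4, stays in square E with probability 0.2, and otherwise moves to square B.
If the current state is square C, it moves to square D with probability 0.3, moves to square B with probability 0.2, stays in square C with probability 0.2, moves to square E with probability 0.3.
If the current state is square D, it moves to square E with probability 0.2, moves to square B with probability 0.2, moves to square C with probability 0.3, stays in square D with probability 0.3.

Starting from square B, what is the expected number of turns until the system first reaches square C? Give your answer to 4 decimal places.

Let t(s) be the expected number of turns to first reach square C from state s, with t(square C) = 0. Conditioning on the first turn:
t(square B) = 1 + 0.2·t(square B) + 0.5·t(square E) + 0.1·t(square D)
t(square E) = 1 + 0.2·t(square B) + 0.2·t(square E) + 0.2·t(square D)
t(square D) = 1 + 0.2·t(square B) + 0.2·t(square E) + 0.3·t(square D)
Solving: t(square B) = 3.4967, t(square E) = 2.9412, t(square D) = 3.2680.
Expected turns from square B to square C: 3.4967.

3.4967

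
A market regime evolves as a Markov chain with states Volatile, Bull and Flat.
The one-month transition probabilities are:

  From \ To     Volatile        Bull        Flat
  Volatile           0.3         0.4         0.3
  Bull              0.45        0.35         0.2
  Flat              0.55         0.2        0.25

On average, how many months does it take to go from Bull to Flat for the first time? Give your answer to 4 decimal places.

Let t(s) be the expected number of months to first reach Flat from state s, with t(Flat) = 0. Conditioning on the first month:
t(Volatile) = 1 + 0.3·t(Volatile) + 0.4·t(Bull)
t(Bull) = 1 + 0.45·t(Volatile) + 0.35·t(Bull)
Solving: t(Volatile) = 3.8182, t(Bull) = 4.1818.
Expected months from Bull to Flat: 4.1818.

4.1818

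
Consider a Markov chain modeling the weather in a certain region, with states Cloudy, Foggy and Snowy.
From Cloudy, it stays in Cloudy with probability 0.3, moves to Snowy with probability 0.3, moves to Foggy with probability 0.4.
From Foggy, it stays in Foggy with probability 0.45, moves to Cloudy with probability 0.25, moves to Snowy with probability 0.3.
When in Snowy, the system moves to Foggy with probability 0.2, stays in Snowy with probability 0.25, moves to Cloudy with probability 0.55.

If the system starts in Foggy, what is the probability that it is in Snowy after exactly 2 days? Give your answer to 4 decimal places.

0.2850

Sum over the intermediate state after 1 day:
P = P(Foggy→Cloudy)·P(Cloudy→Snowy) + P(Foggy→Foggy)·P(Foggy→Snowy) + P(Foggy→Snowy)·P(Snowy→Snowy)
  = 0.25×0.3 + 0.45×0.3 + 0.3×0.25
  = 0.0750 + 0.1350 + 0.0750 = 0.2850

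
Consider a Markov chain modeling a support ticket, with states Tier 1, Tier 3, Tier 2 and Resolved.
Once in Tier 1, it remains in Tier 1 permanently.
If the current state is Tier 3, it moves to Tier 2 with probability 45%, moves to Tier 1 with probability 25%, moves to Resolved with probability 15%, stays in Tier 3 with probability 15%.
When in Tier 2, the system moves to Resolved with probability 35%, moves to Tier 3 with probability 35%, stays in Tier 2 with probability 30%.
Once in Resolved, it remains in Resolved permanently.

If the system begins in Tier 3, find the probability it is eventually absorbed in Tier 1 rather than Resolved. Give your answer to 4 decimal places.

Let h(s) be the probability of absorption at Tier 1 starting from transient state s. Then h(Tier 1) = 1 and h(Resolved) = 0. By first-step analysis:
h(Tier 3) = 0.25·1 + 0.15·h(Tier 3) + 0.45·h(Tier 2) + 0.15·0
h(Tier 2) = 0.35·h(Tier 3) + 0.3·h(Tier 2) + 0.35·0
Solving: h(Tier 3) = 0.4000, h(Tier 2) = 0.2000.
Starting from Tier 3, the probability is 0.4000.

0.4000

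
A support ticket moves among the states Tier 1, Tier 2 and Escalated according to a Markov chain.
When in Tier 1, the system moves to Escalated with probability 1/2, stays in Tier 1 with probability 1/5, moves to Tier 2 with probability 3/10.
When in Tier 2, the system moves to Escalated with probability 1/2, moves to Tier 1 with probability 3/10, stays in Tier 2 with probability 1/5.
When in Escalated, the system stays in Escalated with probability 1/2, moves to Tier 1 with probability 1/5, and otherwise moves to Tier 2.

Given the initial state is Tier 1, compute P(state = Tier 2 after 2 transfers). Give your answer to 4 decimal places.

Sum over the intermediate state after 1 transfer:
P = P(Tier 1→Tier 1)·P(Tier 1→Tier 2) + P(Tier 1→Tier 2)·P(Tier 2→Tier 2) + P(Tier 1→Escalated)·P(Escalated→Tier 2)
  = 0.2×0.3 + 0.3×0.2 + 0.5×0.3
  = 0.0600 + 0.0600 + 0.1500 = 0.2700

0.2700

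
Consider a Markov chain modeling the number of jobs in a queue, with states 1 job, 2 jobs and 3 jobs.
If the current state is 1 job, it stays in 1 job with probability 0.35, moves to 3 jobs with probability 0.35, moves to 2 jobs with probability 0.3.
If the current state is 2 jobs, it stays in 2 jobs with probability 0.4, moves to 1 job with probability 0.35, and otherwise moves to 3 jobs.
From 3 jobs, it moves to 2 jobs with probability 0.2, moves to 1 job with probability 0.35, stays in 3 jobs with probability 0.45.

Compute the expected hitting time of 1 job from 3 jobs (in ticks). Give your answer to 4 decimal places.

Let t(s) be the expected number of ticks to first reach 1 job from state s, with t(1 job) = 0. Conditioning on the first tick:
t(2 jobs) = 1 + 0.4·t(2 jobs) + 0.25·t(3 jobs)
t(3 jobs) = 1 + 0.2·t(2 jobs) + 0.45·t(3 jobs)
Solving: t(2 jobs) = 2.8571, t(3 jobs) = 2.8571.
Expected ticks from 3 jobs to 1 job: 2.8571.

2.8571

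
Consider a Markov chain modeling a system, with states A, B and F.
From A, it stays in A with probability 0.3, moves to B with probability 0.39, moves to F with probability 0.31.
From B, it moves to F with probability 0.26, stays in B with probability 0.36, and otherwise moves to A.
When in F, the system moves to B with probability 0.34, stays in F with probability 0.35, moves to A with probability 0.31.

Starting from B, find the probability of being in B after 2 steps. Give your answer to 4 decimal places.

Sum over the intermediate state after 1 step:
P = P(B→A)·P(A→B) + P(B→B)·P(B→B) + P(B→F)·P(F→B)
  = 0.38×0.39 + 0.36×0.36 + 0.26×0.34
  = 0.1482 + 0.1296 + 0.0884 = 0.3662

0.3662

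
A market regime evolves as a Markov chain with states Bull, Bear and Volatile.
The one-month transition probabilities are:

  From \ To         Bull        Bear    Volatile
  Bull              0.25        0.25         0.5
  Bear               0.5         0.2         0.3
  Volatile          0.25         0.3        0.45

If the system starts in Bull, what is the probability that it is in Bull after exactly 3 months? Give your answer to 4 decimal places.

0.3156

Propagate the distribution vector 3 months from Bull.
After 0 months: (1.0000, 0.0000, 0.0000)
After 1 month: (0.2500, 0.2500, 0.5000)
After 2 months: (0.3125, 0.2625, 0.4250)
After 3 months: (0.3156, 0.2581, 0.4263)
P(in Bull after 3 months) = 0.3156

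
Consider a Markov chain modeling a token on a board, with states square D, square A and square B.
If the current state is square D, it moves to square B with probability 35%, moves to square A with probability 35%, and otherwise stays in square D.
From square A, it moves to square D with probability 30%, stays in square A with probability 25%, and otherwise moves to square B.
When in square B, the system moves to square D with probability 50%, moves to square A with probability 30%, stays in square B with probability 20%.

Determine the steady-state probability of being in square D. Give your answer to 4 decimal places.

0.3661

Let the stationary distribution be π with π = πP and π_1 + π_2 + π_3 = 1.
π_1 = 0.3·π_1 + 0.3·π_2 + 0.5·π_3
π_2 = 0.35·π_1 + 0.25·π_2 + 0.3·π_3
Solving with the normalization constraint gives π = (0.3661, 0.3031, 0.3307).
So the stationary probability of square D is 0.3661.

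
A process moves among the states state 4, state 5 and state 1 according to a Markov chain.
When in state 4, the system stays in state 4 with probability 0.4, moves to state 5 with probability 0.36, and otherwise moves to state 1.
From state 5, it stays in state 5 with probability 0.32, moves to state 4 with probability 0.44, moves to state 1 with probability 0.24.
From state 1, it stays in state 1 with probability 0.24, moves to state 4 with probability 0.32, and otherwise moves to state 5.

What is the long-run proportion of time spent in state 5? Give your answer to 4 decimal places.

0.3646

Let the stationary distribution be π with π = πP and π_1 + π_2 + π_3 = 1.
π_1 = 0.4·π_1 + 0.44·π_2 + 0.32·π_3
π_2 = 0.36·π_1 + 0.32·π_2 + 0.44·π_3
Solving with the normalization constraint gives π = (0.3954, 0.3646, 0.2400).
So the stationary probability of state 5 is 0.3646.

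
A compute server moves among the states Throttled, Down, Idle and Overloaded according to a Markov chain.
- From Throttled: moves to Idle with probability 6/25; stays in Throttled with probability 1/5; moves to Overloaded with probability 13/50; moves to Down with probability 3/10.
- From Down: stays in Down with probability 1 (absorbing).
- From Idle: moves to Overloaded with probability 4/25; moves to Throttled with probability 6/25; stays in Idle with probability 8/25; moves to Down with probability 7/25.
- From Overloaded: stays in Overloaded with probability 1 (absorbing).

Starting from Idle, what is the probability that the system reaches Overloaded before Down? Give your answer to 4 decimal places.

0.3914

Let h(s) be the probability of absorption at Overloaded starting from transient state s. Then h(Overloaded) = 1 and h(Down) = 0. By first-step analysis:
h(Throttled) = 0.2·h(Throttled) + 0.3·0 + 0.24·h(Idle) + 0.26·1
h(Idle) = 0.24·h(Throttled) + 0.28·0 + 0.32·h(Idle) + 0.16·1
Solving: h(Throttled) = 0.4424, h(Idle) = 0.3914.
Starting from Idle, the probability is 0.3914.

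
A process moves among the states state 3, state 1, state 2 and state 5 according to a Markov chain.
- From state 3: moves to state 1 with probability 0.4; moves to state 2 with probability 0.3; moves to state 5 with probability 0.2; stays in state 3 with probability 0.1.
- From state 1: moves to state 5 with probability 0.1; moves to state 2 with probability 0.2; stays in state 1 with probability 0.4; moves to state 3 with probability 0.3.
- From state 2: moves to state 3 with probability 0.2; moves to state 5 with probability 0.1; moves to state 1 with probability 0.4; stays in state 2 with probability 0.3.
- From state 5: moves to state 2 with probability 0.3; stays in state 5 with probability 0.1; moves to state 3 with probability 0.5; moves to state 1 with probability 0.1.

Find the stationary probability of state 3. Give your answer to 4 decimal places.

Let the stationary distribution be π with π = πP and π_1 + π_2 + π_3 + π_4 = 1.
π_1 = 0.1·π_1 + 0.3·π_2 + 0.2·π_3 + 0.5·π_4
π_2 = 0.4·π_1 + 0.4·π_2 + 0.4·π_3 + 0.1·π_4
π_3 = 0.3·π_1 + 0.2·π_2 + 0.3·π_3 + 0.3·π_4
Solving with the normalization constraint gives π = (0.2488, 0.3625, 0.2637, 0.1249).
So the stationary probability of state 3 is 0.2488.

0.2488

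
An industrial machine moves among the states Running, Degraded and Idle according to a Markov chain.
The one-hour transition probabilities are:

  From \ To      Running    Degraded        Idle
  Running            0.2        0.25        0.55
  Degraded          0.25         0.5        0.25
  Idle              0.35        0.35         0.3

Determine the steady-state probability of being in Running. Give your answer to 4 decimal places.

Let the stationary distribution be π with π = πP and π_1 + π_2 + π_3 = 1.
π_1 = 0.2·π_1 + 0.25·π_2 + 0.35·π_3
π_2 = 0.25·π_1 + 0.5·π_2 + 0.35·π_3
Solving with the normalization constraint gives π = (0.2713, 0.3798, 0.3488).
So the stationary probability of Running is 0.2713.

0.2713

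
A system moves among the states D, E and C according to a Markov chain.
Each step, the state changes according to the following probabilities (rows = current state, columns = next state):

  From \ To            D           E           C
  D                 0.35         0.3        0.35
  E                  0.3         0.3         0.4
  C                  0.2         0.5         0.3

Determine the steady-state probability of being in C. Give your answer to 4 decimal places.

0.3510

Let the stationary distribution be π with π = πP and π_1 + π_2 + π_3 = 1.
π_1 = 0.35·π_1 + 0.3·π_2 + 0.2·π_3
π_2 = 0.3·π_1 + 0.3·π_2 + 0.5·π_3
Solving with the normalization constraint gives π = (0.2788, 0.3702, 0.3510).
So the stationary probability of C is 0.3510.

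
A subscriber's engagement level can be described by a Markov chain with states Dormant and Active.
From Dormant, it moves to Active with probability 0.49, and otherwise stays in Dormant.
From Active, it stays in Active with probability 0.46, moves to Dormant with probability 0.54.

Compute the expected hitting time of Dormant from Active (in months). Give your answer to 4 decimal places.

1.8519

Let t(s) be the expected number of months to first reach Dormant from state s, with t(Dormant) = 0. Conditioning on the first month:
t(Active) = 1 + 0.46·t(Active)
Solving: t(Active) = 1.8519.
Expected months from Active to Dormant: 1.8519.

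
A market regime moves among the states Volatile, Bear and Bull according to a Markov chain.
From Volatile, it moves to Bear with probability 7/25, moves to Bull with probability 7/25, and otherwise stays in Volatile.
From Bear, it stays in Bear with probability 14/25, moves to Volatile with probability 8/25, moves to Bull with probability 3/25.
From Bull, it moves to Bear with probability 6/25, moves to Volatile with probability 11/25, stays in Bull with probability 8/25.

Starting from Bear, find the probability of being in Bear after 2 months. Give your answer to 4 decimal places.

0.4320

Sum over the intermediate state after 1 month:
P = P(Bear→Volatile)·P(Volatile→Bear) + P(Bear→Bear)·P(Bear→Bear) + P(Bear→Bull)·P(Bull→Bear)
  = 0.32×0.28 + 0.56×0.56 + 0.12×0.24
  = 0.0896 + 0.3136 + 0.0288 = 0.4320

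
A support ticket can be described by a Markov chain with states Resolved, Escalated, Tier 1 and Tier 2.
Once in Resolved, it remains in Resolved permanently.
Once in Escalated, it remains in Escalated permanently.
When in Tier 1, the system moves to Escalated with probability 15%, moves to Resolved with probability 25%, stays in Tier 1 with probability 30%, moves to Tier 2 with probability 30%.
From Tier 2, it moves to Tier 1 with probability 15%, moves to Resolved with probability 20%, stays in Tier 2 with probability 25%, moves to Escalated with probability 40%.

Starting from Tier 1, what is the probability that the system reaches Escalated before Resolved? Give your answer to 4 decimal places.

Let h(s) be the probability of absorption at Escalated starting from transient state s. Then h(Escalated) = 1 and h(Resolved) = 0. By first-step analysis:
h(Tier 1) = 0.25·0 + 0.15·1 + 0.3·h(Tier 1) + 0.3·h(Tier 2)
h(Tier 2) = 0.2·0 + 0.4·1 + 0.15·h(Tier 1) + 0.25·h(Tier 2)
Solving: h(Tier 1) = 0.4844, h(Tier 2) = 0.6302.
Starting from Tier 1, the probability is 0.4844.

0.4844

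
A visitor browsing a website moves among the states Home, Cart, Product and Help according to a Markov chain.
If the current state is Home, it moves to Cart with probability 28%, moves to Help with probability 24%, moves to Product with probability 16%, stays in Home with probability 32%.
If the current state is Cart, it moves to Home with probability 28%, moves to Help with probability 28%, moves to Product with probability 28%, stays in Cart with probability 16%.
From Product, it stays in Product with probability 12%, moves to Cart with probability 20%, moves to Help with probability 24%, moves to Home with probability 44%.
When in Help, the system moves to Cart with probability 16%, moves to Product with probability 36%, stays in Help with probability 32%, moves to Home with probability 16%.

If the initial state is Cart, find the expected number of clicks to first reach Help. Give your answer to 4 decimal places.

Let t(s) be the expected number of clicks to first reach Help from state s, with t(Help) = 0. Conditioning on the first click:
t(Home) = 1 + 0.32·t(Home) + 0.28·t(Cart) + 0.16·t(Product)
t(Cart) = 1 + 0.28·t(Home) + 0.16·t(Cart) + 0.28·t(Product)
t(Product) = 1 + 0.44·t(Home) + 0.2·t(Cart) + 0.12·t(Product)
Solving: t(Home) = 4.0083, t(Cart) = 3.8663, t(Product) = 4.0192.
Expected clicks from Cart to Help: 3.8663.

3.8663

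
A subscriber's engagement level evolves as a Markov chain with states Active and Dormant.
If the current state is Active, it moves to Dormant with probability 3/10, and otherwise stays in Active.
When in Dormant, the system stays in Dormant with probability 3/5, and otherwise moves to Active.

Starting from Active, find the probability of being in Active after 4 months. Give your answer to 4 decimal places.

Propagate the distribution vector 4 months from Active.
After 0 months: (1.0000, 0.0000)
After 1 month: (0.7000, 0.3000)
After 2 months: (0.6100, 0.3900)
After 3 months: (0.5830, 0.4170)
After 4 months: (0.5749, 0.4251)
P(in Active after 4 months) = 0.5749

0.5749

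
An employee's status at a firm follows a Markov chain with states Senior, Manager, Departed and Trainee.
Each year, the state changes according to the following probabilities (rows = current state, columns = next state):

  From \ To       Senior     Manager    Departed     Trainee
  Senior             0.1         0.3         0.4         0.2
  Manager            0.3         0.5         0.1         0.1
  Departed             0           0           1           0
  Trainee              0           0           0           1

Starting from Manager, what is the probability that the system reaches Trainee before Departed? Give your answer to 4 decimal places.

Let h(s) be the probability of absorption at Trainee starting from transient state s. Then h(Trainee) = 1 and h(Departed) = 0. By first-step analysis:
h(Senior) = 0.1·h(Senior) + 0.3·h(Manager) + 0.4·0 + 0.2·1
h(Manager) = 0.3·h(Senior) + 0.5·h(Manager) + 0.1·0 + 0.1·1
Solving: h(Senior) = 0.3611, h(Manager) = 0.4167.
Starting from Manager, the probability is 0.4167.

0.4167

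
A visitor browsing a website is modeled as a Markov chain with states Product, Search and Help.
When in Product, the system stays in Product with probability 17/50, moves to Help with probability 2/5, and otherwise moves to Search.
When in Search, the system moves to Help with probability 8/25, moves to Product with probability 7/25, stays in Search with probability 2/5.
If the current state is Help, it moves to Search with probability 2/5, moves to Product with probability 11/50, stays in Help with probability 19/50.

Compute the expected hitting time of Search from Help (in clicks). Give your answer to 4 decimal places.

Let t(s) be the expected number of clicks to first reach Search from state s, with t(Search) = 0. Conditioning on the first click:
t(Product) = 1 + 0.34·t(Product) + 0.4·t(Help)
t(Help) = 1 + 0.22·t(Product) + 0.38·t(Help)
Solving: t(Product) = 3.1756, t(Help) = 2.7397.
Expected clicks from Help to Search: 2.7397.

2.7397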